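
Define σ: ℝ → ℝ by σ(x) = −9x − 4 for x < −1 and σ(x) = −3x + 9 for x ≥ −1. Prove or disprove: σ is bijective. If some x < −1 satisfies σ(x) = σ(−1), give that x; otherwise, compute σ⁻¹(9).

Both pieces are strictly decreasing (slopes −9 and −3), so each is injective on its own interval.
The left piece maps (−∞, −1) onto (5, ∞); the right piece maps [−1, ∞) onto (−∞, 12].
These images overlap. In particular σ(−1) = 12 (right piece), and solving −9x − 4 = 12 on the left piece gives x = −16/9 < −1.
So σ(−16/9) = σ(−1) with −16/9 ≠ −1, and σ is not injective, hence not bijective. This x = −16/9 is the requested value below −1.

-16/9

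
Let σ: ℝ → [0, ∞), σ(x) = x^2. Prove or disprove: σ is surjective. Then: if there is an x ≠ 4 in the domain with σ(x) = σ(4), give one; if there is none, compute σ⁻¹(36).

For any y ∈ [0, ∞), x = y^{1/2} ∈ ℝ satisfies x^2 = y, so σ is surjective.
For the follow-up, such an x exists: taking x = −4 ∈ ℝ gives σ(−4) = 16 = σ(4) with −4 ≠ 4.

-4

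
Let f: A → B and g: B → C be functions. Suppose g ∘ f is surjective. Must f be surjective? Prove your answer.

not surjective

No. Take A = {0, 1}, B = {0, 1, 2}, C = {0}, f(a) = 0 for every a ∈ A, and g(b) = 0 for every b ∈ B.
Then g ∘ f is surjective onto {0}, but 2 ∈ B has no preimage under f, so f is not surjective.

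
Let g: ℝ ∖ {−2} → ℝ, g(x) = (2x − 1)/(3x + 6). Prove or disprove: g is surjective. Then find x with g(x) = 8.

-49/22

If g(x) = 2/3, cross-multiplying gives 3(2x − 1) = 2(3x + 6), which simplifies to −3 = 12 — false.  So 2/3 has no preimage and g is not surjective.
Solving g(x) = 8: cross-multiplying gives 2x − 1 = 8(3x + 6), which rearranges to −22x = 49, so x = −49/22.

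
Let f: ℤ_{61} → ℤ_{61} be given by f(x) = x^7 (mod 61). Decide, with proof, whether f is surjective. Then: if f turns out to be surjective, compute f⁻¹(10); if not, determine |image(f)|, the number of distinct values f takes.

30

Since 61 is prime, the nonzero elements of ℤ_{61} form a cyclic group of order 60.
As gcd(7, 60) = 1, raising to the 7th power is a bijection on this group: if a^7 ≡ b^7 then (ab^{−1})^7 = 1, and the only element of order dividing gcd(7, 60) = 1 is 1, so a = b.
With f(0) = 0 this makes f injective on all of ℤ_{61}, hence bijective (finite equal-size domain and codomain). In particular f is surjective.
Since f is surjective, we find the preimage of 10. The inverse of x ↦ x^7 on (ℤ_{61})^× is x ↦ x^43, because 7·43 = 301 = 5·60 + 1 ≡ 1 (mod 60) and x^{60} = 1 for x ≠ 0 (Fermat). So f⁻¹(10) = 10^43 mod 61.
Repeated squaring mod 61: 10^1 ≡ 10, 10^2 ≡ 10² = 100 ≡ 39, 10^4 ≡ 39² = 1521 ≡ 57, 10^8 ≡ 57² = 3249 ≡ 16, 10^16 ≡ 16² = 256 ≡ 12, 10^32 ≡ 12² = 144 ≡ 22. Since 43 = 32 + 8 + 2 + 1, 10^43 ≡ 22·16·39·10: 22·16 = 352 ≡ 47, then 47·39 = 1833 ≡ 3, then 3·10 = 30. So 10^43 ≡ 30 (mod 61).
Hence f⁻¹(10) = 30.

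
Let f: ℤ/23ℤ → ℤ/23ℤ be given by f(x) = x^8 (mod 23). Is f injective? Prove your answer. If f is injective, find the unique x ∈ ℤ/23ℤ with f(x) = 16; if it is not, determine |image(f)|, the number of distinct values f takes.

f(11): Repeated squaring mod 23: 11^1 ≡ 11, 11^2 ≡ 11² = 121 ≡ 6, 11^4 ≡ 6² = 36 ≡ 13, 11^8 ≡ 13² = 169 ≡ 8. So 11^8 ≡ 8 (mod 23).
f(12): Repeated squaring mod 23: 12^1 ≡ 12, 12^2 ≡ 12² = 144 ≡ 6, 12^4 ≡ 6² = 36 ≡ 13, 12^8 ≡ 13² = 169 ≡ 8. So 12^8 ≡ 8 (mod 23).
So f(11) = f(12) = 8 while 11 ≠ 12, hence f is not injective.
Since f is not injective, we determine |image(f)|. Computing x^8 mod 23 for each x (by repeated squaring, reducing mod 23 at every step), the values f(0), f(1), …, f(22) are: 0, 1, 3, 6, 9, 16, 18, 12, 4, 13, 2, 8, 8, 2, 13, 4, 12, 18, 16, 9, 6, 3, 1.
The distinct values are {0, 1, 2, 3, 4, 6, 8, 9, 12, 13, 16, 18}; there are 12 of them.

12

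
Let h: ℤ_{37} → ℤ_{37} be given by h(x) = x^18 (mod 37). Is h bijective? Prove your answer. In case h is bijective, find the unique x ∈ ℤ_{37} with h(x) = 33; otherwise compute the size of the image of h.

3

h(1) = 1^18 = 1.
h(3): Repeated squaring mod 37: 3^1 ≡ 3, 3^2 ≡ 3² = 9, 3^4 ≡ 9² = 81 ≡ 7, 3^8 ≡ 7² = 49 ≡ 12, 3^16 ≡ 12² = 144 ≡ 33. Since 18 = 16 + 2, 3^18 ≡ 33·9: 33·9 = 297 ≡ 1. So 3^18 ≡ 1 (mod 37).
So h(1) = h(3) = 1 while 1 ≠ 3, hence h is not injective, hence not bijective.
Since h is not bijective, we determine |image(h)|. Computing x^18 mod 37 for each x (by repeated squaring, reducing mod 37 at every step), the values h(0), h(1), …, h(36) are: 0, 1, 36, 1, 1, 36, 36, 1, 36, 1, 1, 1, 1, 36, 36, 36, 1, 36, 36, 36, 36, 1, 36, 36, 36, 1, 1, 1, 1, 36, 1, 36, 36, 1, 1, 36, 1.
The distinct values are {0, 1, 36}; there are 3 of them.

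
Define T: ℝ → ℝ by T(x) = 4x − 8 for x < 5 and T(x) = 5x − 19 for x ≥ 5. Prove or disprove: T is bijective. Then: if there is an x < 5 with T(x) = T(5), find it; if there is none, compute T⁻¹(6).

Both pieces are strictly increasing (slopes 4 and 5), so each is injective on its own interval.
The left piece maps (−∞, 5) onto (−∞, 12); the right piece maps [5, ∞) onto [6, ∞).
These images overlap. In particular T(5) = 6 (right piece), and solving 4x − 8 = 6 on the left piece gives x = 7/2 < 5.
So T(7/2) = T(5) with 7/2 ≠ 5, and T is not injective, hence not bijective. This x = 7/2 is the requested value below 5.

7/2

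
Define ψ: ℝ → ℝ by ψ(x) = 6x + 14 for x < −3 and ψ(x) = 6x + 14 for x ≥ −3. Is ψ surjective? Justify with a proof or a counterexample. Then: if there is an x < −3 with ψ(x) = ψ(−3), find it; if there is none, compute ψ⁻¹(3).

Both pieces are strictly increasing (slopes 6 and 6), so each is injective on its own interval.
The left piece maps (−∞, −3) onto (−∞, −4); the right piece maps [−3, ∞) onto [−4, ∞).
These images together cover ℝ, so ψ is surjective.
Because the two images are disjoint, no x < −3 has ψ(x) = ψ(−3), so we compute ψ⁻¹(3): 3 lies in [−4, ∞), so solve 6x + 14 = 3: x = (3 − 14)/6 = −11/6.

-11/6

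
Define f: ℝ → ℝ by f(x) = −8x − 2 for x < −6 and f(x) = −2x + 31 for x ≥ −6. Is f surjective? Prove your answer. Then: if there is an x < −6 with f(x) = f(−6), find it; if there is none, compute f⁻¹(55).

Both pieces are strictly decreasing (slopes −8 and −2), so each is injective on its own interval.
The left piece maps (−∞, −6) onto (46, ∞); the right piece maps [−6, ∞) onto (−∞, 43].
The union (46, ∞) ∪ (−∞, 43] omits the interval between 46 and 43; in particular 46 has no preimage. So f is not surjective.
Because the two images are disjoint, no x < −6 has f(x) = f(−6), so we compute f⁻¹(55): 55 lies in (46, ∞), so solve −8x − 2 = 55: x = (55 + 2)/(−8) = −57/8.

-57/8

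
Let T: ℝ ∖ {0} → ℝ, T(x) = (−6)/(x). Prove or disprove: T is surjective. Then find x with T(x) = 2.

If T(x) = 0, cross-multiplying gives 1(−6) = 0(x), which simplifies to −6 = 0 — false.  So 0 has no preimage and T is not surjective.
Solving T(x) = 2: cross-multiplying gives −6 = 2(x), which rearranges to −2x = 6, so x = −3.

-3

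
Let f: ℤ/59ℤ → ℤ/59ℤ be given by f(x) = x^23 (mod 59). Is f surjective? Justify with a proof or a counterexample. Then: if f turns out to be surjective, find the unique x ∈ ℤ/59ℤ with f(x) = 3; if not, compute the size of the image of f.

Since 59 is prime, the nonzero elements of ℤ/59ℤ form a cyclic group of order 58.
As gcd(23, 58) = 1, raising to the 23rd power is a bijection on this group: if u^23 ≡ v^23 then (uv^{−1})^23 = 1, and the only element of order dividing gcd(23, 58) = 1 is 1, so u = v.
With f(0) = 0 this makes f injective on all of ℤ/59ℤ, hence bijective (finite equal-size domain and codomain). In particular f is surjective.
Since f is surjective, we find the preimage of 3. The inverse of x ↦ x^23 on (ℤ/59ℤ)^× is x ↦ x^53, because 23·53 = 1219 = 21·58 + 1 ≡ 1 (mod 58) and x^{58} = 1 for x ≠ 0 (Fermat). So f⁻¹(3) = 3^53 mod 59.
Repeated squaring mod 59: 3^1 ≡ 3, 3^2 ≡ 3² = 9, 3^4 ≡ 9² = 81 ≡ 22, 3^8 ≡ 22² = 484 ≡ 12, 3^16 ≡ 12² = 144 ≡ 26, 3^32 ≡ 26² = 676 ≡ 27. Since 53 = 32 + 16 + 4 + 1, 3^53 ≡ 27·26·22·3: 27·26 = 702 ≡ 53, then 53·22 = 1166 ≡ 45, then 45·3 = 135 ≡ 17. So 3^53 ≡ 17 (mod 59).
Hence f⁻¹(3) = 17.

17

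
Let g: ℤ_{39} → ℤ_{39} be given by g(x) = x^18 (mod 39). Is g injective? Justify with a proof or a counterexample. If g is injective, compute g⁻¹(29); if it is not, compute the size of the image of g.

g(1) = 1^18 = 1.
g(4): Repeated squaring mod 39: 4^1 ≡ 4, 4^2 ≡ 4² = 16, 4^4 ≡ 16² = 256 ≡ 22, 4^8 ≡ 22² = 484 ≡ 16, 4^16 ≡ 16² = 256 ≡ 22. Since 18 = 16 + 2, 4^18 ≡ 22·16: 22·16 = 352 ≡ 1. So 4^18 ≡ 1 (mod 39).
So g(1) = g(4) = 1 while 1 ≠ 4, thus g is not injective.
Since g is not injective, we determine |image(g)|. Computing x^18 mod 39 for each x (by repeated squaring, reducing mod 39 at every step), the values g(0), g(1), …, g(38) are: 0, 1, 25, 27, 1, 25, 12, 25, 25, 27, 1, 25, 27, 13, 1, 12, 1, 1, 12, 25, 25, 12, 1, 1, 12, 1, 13, 27, 25, 1, 27, 25, 25, 12, 25, 1, 27, 25, 1.
The distinct values are {0, 1, 12, 13, 25, 27}; there are 6 of them.

6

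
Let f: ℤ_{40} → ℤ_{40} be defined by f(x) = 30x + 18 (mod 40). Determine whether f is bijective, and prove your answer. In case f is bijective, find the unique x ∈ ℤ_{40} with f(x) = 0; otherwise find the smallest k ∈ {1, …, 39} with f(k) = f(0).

4

Recall: injectivity means: for all u, v in the domain, f(u) = f(v) implies u = v.
We have gcd(30, 40) = 10 > 1. Taking u = 0 and v = 4: f(0) = 18 and f(4) = 30·4 + 18 = 138 ≡ 18 (mod 40).
So f(0) = f(4) while 0 ≠ 4, so f is not injective, hence not bijective.
Since f is not bijective, we find the least positive k with f(k) = f(0): this means 30k ≡ 0 (mod 40), i.e. 40 ∣ 30k. Since gcd(30, 40) = 10, dividing through by 10 this holds exactly when 4 ∣ 3k, and as gcd(3, 4) = 1, exactly when 4 ∣ k.
The smallest positive such k is 4.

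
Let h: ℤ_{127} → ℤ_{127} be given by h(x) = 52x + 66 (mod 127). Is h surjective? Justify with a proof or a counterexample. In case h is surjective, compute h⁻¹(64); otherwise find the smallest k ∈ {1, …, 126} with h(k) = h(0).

Since gcd(52, 127) = 1, 52 is invertible modulo 127. Euclid's algorithm: 127 = 2·52 + 23, 52 = 2·23 + 6, 23 = 3·6 + 5, 6 = 1·5 + 1; back-substituting gives 1 = 22·52 − 9·127, so 52⁻¹ ≡ 22 (mod 127).
For any y ∈ ℤ_{127}, x = 22(y − 66) mod 127 satisfies h(x) = 52·22(y − 66) + 66 ≡ y (since 52·22 ≡ 1 mod 127). So every y has a preimage.
Therefore h is surjective.
Since h is surjective, we find h⁻¹(64): we need 52x ≡ 64 − 66 ≡ 125 (mod 127). Using 52⁻¹ = 22: x ≡ 22·125 = 2750 = 21·127 + 83, so x = 83.
Check: h(83) = 52·83 + 66 = 4382 = 34·127 + 64 ≡ 64 (mod 127).

83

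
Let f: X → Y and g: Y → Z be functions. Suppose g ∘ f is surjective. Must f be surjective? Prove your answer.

not surjective

No. Take X = {0}, Y = {0, 1, 2, 3}, Z = {0}, f(a) = 0 for every a ∈ X, and g(b) = 0 for every b ∈ Y.
Then g ∘ f is surjective onto {0}, but 3 ∈ Y has no preimage under f, so f is not surjective.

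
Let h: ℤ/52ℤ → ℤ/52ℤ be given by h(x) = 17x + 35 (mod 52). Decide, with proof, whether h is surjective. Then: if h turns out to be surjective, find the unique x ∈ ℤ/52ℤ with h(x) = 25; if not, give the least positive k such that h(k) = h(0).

Since gcd(17, 52) = 1, 17 is invertible modulo 52. Euclid's algorithm: 52 = 3·17 + 1; back-substituting gives 1 = 49·17 − 16·52, so 17⁻¹ ≡ 49 (mod 52).
For any y ∈ ℤ/52ℤ, x = 49(y − 35) mod 52 satisfies h(x) = 17·49(y − 35) + 35 ≡ y (since 17·49 ≡ 1 mod 52). So every y has a preimage.
Hence h is surjective.
Since h is surjective, we find h⁻¹(25): we need 17x ≡ 25 − 35 ≡ 42 (mod 52). Using 17⁻¹ = 49: x ≡ 49·42 = 2058 = 39·52 + 30, so x = 30.
Check: h(30) = 17·30 + 35 = 545 = 10·52 + 25 ≡ 25 (mod 52).

30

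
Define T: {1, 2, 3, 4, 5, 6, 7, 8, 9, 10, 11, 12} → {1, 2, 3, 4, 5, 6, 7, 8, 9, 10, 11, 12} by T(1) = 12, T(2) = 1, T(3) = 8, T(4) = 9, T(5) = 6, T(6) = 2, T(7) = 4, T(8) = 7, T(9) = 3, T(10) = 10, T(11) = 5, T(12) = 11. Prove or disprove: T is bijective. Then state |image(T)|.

12

The values 12, 1, 8, 9, 6, 2, 4, 7, 3, 10, 5, 11 are a permutation of {1, 2, 3, 4, 5, 6, 7, 8, 9, 10, 11, 12}: each element appears exactly once.
So T is injective and surjective, hence bijective.
The image of T is {1, 2, 3, 4, 5, 6, 7, 8, 9, 10, 11, 12}, which has 12 elements.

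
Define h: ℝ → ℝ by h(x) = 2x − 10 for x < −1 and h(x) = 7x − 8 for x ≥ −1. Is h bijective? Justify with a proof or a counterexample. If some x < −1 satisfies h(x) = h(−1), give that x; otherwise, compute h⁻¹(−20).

Both pieces are strictly increasing (slopes 2 and 7), so each is injective on its own interval.
The left piece maps (−∞, −1) onto (−∞, −12); the right piece maps [−1, ∞) onto [−15, ∞).
These images overlap. In particular h(−1) = −15 (right piece), and solving 2x − 10 = −15 on the left piece gives x = −5/2 < −1.
So h(−5/2) = h(−1) with −5/2 ≠ −1, and h is not injective, hence not bijective. This x = −5/2 is the requested value below −1.

-5/2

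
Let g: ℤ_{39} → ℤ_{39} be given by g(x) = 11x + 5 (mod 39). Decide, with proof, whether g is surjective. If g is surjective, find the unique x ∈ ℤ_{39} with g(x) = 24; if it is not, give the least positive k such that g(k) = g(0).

23

Since gcd(11, 39) = 1, 11 is invertible modulo 39. Euclid's algorithm: 39 = 3·11 + 6, 11 = 1·6 + 5, 6 = 1·5 + 1; back-substituting gives 1 = 32·11 − 9·39, so 11⁻¹ ≡ 32 (mod 39).
Then y ↦ 32(y − 5) is a two-sided inverse to g, so every y ∈ ℤ_{39} has a preimage.
So g is surjective.
Since g is surjective, we find g⁻¹(24): we need 11x ≡ 24 − 5 ≡ 19 (mod 39). Using 11⁻¹ = 32: x ≡ 32·19 = 608 = 15·39 + 23, so x = 23.
Check: g(23) = 11·23 + 5 = 258 = 6·39 + 24 ≡ 24 (mod 39).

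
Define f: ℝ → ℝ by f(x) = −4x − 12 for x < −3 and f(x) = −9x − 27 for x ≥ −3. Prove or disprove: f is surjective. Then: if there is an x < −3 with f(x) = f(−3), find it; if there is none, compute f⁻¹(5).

Both pieces are strictly decreasing (slopes −4 and −9), so each is injective on its own interval.
The left piece maps (−∞, −3) onto (0, ∞); the right piece maps [−3, ∞) onto (−∞, 0].
These images together cover ℝ, so f is surjective.
Because the two images are disjoint, no x < −3 has f(x) = f(−3), so we compute f⁻¹(5): 5 lies in (0, ∞), so solve −4x − 12 = 5: x = (5 + 12)/(−4) = −17/4.

-17/4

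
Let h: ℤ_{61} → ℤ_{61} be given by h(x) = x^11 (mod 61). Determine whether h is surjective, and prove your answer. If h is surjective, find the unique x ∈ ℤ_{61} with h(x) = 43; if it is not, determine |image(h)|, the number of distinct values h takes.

Since 61 is prime, the nonzero elements of ℤ_{61} form a cyclic group of order 60.
As gcd(11, 60) = 1, raising to the 11th power is a bijection on this group: if a^11 ≡ b^11 then (ab^{−1})^11 = 1, and the only element of order dividing gcd(11, 60) = 1 is 1, so a = b.
With h(0) = 0 this makes h injective on all of ℤ_{61}, hence bijective (finite equal-size domain and codomain). In particular h is surjective.
Since h is surjective, we find the preimage of 43. The inverse of x ↦ x^11 on (ℤ_{61})^× is x ↦ x^11, because 11·11 = 121 = 2·60 + 1 ≡ 1 (mod 60) and x^{60} = 1 for x ≠ 0 (Fermat). So h⁻¹(43) = 43^11 mod 61.
Repeated squaring mod 61: 43^1 ≡ 43, 43^2 ≡ 43² = 1849 ≡ 19, 43^4 ≡ 19² = 361 ≡ 56, 43^8 ≡ 56² = 3136 ≡ 25. Since 11 = 8 + 2 + 1, 43^11 ≡ 25·19·43: 25·19 = 475 ≡ 48, then 48·43 = 2064 ≡ 51. So 43^11 ≡ 51 (mod 61).
Hence h⁻¹(43) = 51.

51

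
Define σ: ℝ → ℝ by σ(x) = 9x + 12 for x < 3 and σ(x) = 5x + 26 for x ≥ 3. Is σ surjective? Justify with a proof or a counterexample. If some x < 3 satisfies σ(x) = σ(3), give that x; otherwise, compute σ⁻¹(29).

17/9

Both pieces are strictly increasing (slopes 9 and 5), so each is injective on its own interval.
The left piece maps (−∞, 3) onto (−∞, 39); the right piece maps [3, ∞) onto [41, ∞).
The union (−∞, 39) ∪ [41, ∞) omits the interval between 39 and 41; in particular 39 has no preimage. So σ is not surjective.
Because the two images are disjoint, no x < 3 has σ(x) = σ(3), so we compute σ⁻¹(29): 29 lies in (−∞, 39), so solve 9x + 12 = 29: x = (29 − 12)/9 = 17/9.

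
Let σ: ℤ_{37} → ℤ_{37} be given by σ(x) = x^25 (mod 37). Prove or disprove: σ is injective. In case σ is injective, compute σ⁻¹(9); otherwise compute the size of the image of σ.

Since 37 is prime, the nonzero elements of ℤ_{37} form a cyclic group of order 36.
As gcd(25, 36) = 1, raising to the 25th power is a bijection on this group: if a^25 ≡ b^25 then (ab^{−1})^25 = 1, and the only element of order dividing gcd(25, 36) = 1 is 1, so a = b.
With σ(0) = 0 this makes σ injective on all of ℤ_{37}, hence bijective (finite equal-size domain and codomain). In particular σ is injective.
Since σ is injective, we find the preimage of 9. The inverse of x ↦ x^25 on (ℤ_{37})^× is x ↦ x^13, because 25·13 = 325 = 9·36 + 1 ≡ 1 (mod 36) and x^{36} = 1 for x ≠ 0 (Fermat). So σ⁻¹(9) = 9^13 mod 37.
Repeated squaring mod 37: 9^1 ≡ 9, 9^2 ≡ 9² = 81 ≡ 7, 9^4 ≡ 7² = 49 ≡ 12, 9^8 ≡ 12² = 144 ≡ 33. Since 13 = 8 + 4 + 1, 9^13 ≡ 33·12·9: 33·12 = 396 ≡ 26, then 26·9 = 234 ≡ 12. So 9^13 ≡ 12 (mod 37).
Hence σ⁻¹(9) = 12.

12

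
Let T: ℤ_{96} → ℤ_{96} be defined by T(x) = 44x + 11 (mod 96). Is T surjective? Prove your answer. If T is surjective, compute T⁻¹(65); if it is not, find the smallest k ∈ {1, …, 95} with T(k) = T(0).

Recall: surjectivity means every element of the codomain has a preimage under T.
Since gcd(44, 96) = 4, we have 44x ≡ 0 (mod 4) for all x, so T(x) ≡ 3 (mod 4).
But 0 ≢ 3 (mod 4), so 0 ∈ ℤ_{96} has no preimage. Therefore T is not surjective.
Since T is not surjective, we find the least positive k with T(k) = T(0): this means 44k ≡ 0 (mod 96), i.e. 96 ∣ 44k. Since gcd(44, 96) = 4, dividing through by 4 this holds exactly when 24 ∣ 11k, and as gcd(11, 24) = 1, exactly when 24 ∣ k.
The smallest positive such k is 24.

24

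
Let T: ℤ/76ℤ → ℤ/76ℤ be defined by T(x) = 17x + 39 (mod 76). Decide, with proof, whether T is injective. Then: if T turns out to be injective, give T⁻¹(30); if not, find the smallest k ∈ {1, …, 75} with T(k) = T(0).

Suppose T(a) = T(b) in ℤ/76ℤ. Then 17a + 39 ≡ 17b + 39 (mod 76), so 17(a − b) ≡ 0 (mod 76).
Since gcd(17, 76) = 1, 17 is invertible modulo 76, thus a − b ≡ 0 (mod 76), i.e. a = b.
Thus T is injective.
We now compute 17⁻¹ mod 76 explicitly. Euclid's algorithm: 76 = 4·17 + 8, 17 = 2·8 + 1; back-substituting gives 1 = 9·17 − 2·76, so 17⁻¹ ≡ 9 (mod 76).
Since T is injective, we find T⁻¹(30): we need 17x ≡ 30 − 39 ≡ 67 (mod 76). Using 17⁻¹ = 9: x ≡ 9·67 = 603 = 7·76 + 71, so x = 71.
Check: T(71) = 17·71 + 39 = 1246 = 16·76 + 30 ≡ 30 (mod 76).

71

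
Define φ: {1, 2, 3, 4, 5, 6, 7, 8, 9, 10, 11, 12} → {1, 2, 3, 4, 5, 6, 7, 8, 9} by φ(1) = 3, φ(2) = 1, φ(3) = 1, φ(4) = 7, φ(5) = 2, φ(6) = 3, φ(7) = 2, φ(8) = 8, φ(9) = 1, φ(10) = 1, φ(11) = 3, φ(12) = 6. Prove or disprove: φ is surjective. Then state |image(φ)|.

6

No element maps to 4, so φ is not surjective.
The image of φ is {1, 2, 3, 6, 7, 8}, which has 6 elements.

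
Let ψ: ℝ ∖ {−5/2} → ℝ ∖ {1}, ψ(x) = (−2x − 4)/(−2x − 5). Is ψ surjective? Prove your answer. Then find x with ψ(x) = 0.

For any y ≠ 1, solving y(−2x − 5) = −2x − 4 for x gives a well-defined x ≠ −5/2. So ψ is surjective.
Solving ψ(x) = 0: cross-multiplying gives −2x − 4 = 0(−2x − 5), which rearranges to −2x = 4, so x = −2.

-2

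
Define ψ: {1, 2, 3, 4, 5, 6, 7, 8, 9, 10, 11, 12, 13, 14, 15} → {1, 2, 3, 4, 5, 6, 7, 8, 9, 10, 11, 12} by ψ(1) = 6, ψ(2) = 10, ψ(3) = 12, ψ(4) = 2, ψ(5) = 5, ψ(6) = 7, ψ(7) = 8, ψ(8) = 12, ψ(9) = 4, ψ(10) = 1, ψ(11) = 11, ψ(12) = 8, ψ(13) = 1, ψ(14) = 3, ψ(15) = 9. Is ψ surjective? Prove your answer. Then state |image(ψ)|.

12

Every element of the codomain has a preimage: 1 = ψ(10), 2 = ψ(4), 3 = ψ(14), 4 = ψ(9), 5 = ψ(5), 6 = ψ(1), 7 = ψ(6), 8 = ψ(7), 9 = ψ(15), 10 = ψ(2), 11 = ψ(11), 12 = ψ(3).
Thus ψ is surjective.
The image of ψ is {1, 2, 3, 4, 5, 6, 7, 8, 9, 10, 11, 12}, which has 12 elements.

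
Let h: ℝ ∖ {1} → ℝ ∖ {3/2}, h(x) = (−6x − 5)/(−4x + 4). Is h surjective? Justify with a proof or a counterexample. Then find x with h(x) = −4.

For any y ≠ 3/2, solving y(−4x + 4) = −6x − 5 for x gives a well-defined x ≠ 1. So h is surjective.
Solving h(x) = −4: cross-multiplying gives −6x − 5 = −4(−4x + 4), which rearranges to −22x = −11, so x = 1/2.

1/2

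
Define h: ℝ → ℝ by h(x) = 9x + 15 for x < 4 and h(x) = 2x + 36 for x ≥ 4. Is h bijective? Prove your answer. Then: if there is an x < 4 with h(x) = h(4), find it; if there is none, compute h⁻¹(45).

29/9

Both pieces are strictly increasing (slopes 9 and 2), so each is injective on its own interval.
The left piece maps (−∞, 4) onto (−∞, 51); the right piece maps [4, ∞) onto [44, ∞).
These images overlap. In particular h(4) = 44 (right piece), and solving 9x + 15 = 44 on the left piece gives x = 29/9 < 4.
So h(29/9) = h(4) with 29/9 ≠ 4, and h is not injective, hence not bijective. This x = 29/9 is the requested value below 4.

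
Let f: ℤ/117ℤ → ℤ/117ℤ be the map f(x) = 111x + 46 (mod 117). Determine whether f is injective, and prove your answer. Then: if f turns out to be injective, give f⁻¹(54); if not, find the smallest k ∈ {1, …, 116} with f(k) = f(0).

39

By definition, injectivity means: for all s, t in the domain, f(s) = f(t) implies s = t.
We have gcd(111, 117) = 3 > 1. Taking s = 0 and t = 39: f(0) = 46 and f(39) = 111·39 + 46 = 4375 ≡ 46 (mod 117).
So f(0) = f(39) while 0 ≠ 39, thus f is not injective.
Since f is not injective, we find the least positive k with f(k) = f(0): this means 111k ≡ 0 (mod 117), i.e. 117 ∣ 111k. Since gcd(111, 117) = 3, dividing through by 3 this holds exactly when 39 ∣ 37k, and as gcd(37, 39) = 1, exactly when 39 ∣ k.
The smallest positive such k is 39.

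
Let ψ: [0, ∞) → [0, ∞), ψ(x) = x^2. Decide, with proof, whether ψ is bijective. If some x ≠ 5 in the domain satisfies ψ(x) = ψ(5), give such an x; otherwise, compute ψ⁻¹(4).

On [0, ∞), x ↦ x^2 is strictly increasing (injective) and for any y ∈ [0, ∞) the 2nd root y^{1/2} lies in [0, ∞) (surjective). So ψ is bijective.
Since x ↦ x^2 is strictly increasing on [0, ∞), it is injective there, so no x ≠ 5 in the domain has ψ(x) = ψ(5). We therefore compute ψ⁻¹(4) = 4^{1/2} = 2 (indeed 2^2 = 4).

2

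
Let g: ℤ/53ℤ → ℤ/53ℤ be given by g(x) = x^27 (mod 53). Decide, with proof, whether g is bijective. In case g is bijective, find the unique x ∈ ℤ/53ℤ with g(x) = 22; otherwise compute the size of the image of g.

Since 53 is prime, the nonzero elements of ℤ/53ℤ form a cyclic group of order 52.
As gcd(27, 52) = 1, raising to the 27th power is a bijection on this group: if u^27 ≡ v^27 then (uv^{−1})^27 = 1, and the only element of order dividing gcd(27, 52) = 1 is 1, so u = v.
With g(0) = 0 this makes g injective on all of ℤ/53ℤ, hence bijective (finite equal-size domain and codomain). In particular g is bijective.
Since g is bijective, we find the preimage of 22. The inverse of x ↦ x^27 on (ℤ/53ℤ)^× is x ↦ x^27, because 27·27 = 729 = 14·52 + 1 ≡ 1 (mod 52) and x^{52} = 1 for x ≠ 0 (Fermat). So g⁻¹(22) = 22^27 mod 53.
Repeated squaring mod 53: 22^1 ≡ 22, 22^2 ≡ 22² = 484 ≡ 7, 22^4 ≡ 7² = 49, 22^8 ≡ 49² = 2401 ≡ 16, 22^16 ≡ 16² = 256 ≡ 44. Since 27 = 16 + 8 + 2 + 1, 22^27 ≡ 44·16·7·22: 44·16 = 704 ≡ 15, then 15·7 = 105 ≡ 52, then 52·22 = 1144 ≡ 31. So 22^27 ≡ 31 (mod 53).
Hence g⁻¹(22) = 31.

31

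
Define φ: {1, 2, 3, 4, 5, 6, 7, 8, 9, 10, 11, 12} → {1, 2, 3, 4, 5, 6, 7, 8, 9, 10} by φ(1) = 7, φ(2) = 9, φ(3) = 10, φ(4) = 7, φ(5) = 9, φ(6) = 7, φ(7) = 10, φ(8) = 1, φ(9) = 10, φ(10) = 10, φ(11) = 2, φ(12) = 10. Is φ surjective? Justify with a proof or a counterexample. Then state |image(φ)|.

5

No element maps to 3, so φ is not surjective.
The image of φ is {1, 2, 7, 9, 10}, which has 5 elements.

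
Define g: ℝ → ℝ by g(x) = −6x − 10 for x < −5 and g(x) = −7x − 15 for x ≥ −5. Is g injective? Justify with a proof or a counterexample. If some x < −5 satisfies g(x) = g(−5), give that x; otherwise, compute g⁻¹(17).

Both pieces are strictly decreasing (slopes −6 and −7), so each is injective on its own interval.
The left piece maps (−∞, −5) onto (20, ∞); the right piece maps [−5, ∞) onto (−∞, 20].
These images are disjoint, so no value is attained by both pieces. Hence g is injective.
Because the two images are disjoint, no x < −5 has g(x) = g(−5), so we compute g⁻¹(17): 17 lies in (−∞, 20], so solve −7x − 15 = 17: x = (17 + 15)/(−7) = −32/7.

-32/7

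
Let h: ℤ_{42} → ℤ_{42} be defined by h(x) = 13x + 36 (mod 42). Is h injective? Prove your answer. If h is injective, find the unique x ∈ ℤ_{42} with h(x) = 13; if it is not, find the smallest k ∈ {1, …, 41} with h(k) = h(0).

Suppose h(a) = h(b) in ℤ_{42}. Then 13a + 36 ≡ 13b + 36 (mod 42), hence 13(a − b) ≡ 0 (mod 42).
Since gcd(13, 42) = 1, 13 is invertible modulo 42, hence a − b ≡ 0 (mod 42), i.e. a = b.
So h is injective.
We now compute 13⁻¹ mod 42 explicitly. Euclid's algorithm: 42 = 3·13 + 3, 13 = 4·3 + 1; back-substituting gives 1 = 13·13 − 4·42, so 13⁻¹ ≡ 13 (mod 42).
Since h is injective, we find h⁻¹(13): we need 13x ≡ 13 − 36 ≡ 19 (mod 42). Using 13⁻¹ = 13: x ≡ 13·19 = 247 = 5·42 + 37, so x = 37.
Check: h(37) = 13·37 + 36 = 517 = 12·42 + 13 ≡ 13 (mod 42).

37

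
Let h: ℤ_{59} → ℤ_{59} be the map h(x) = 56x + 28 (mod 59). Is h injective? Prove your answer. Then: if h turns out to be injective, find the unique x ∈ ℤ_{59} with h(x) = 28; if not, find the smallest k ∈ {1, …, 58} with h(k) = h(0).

0

If h(x_1) = h(x_2), then 56x_1 ≡ 56x_2 (mod 59). Because gcd(56, 59) = 1, we may cancel 56 to get x_1 ≡ x_2 (mod 59).
So h is injective.
We now compute 56⁻¹ mod 59 explicitly. Euclid's algorithm: 59 = 1·56 + 3, 56 = 18·3 + 2, 3 = 1·2 + 1; back-substituting gives 1 = 39·56 − 37·59, so 56⁻¹ ≡ 39 (mod 59).
Since h is injective, we compute h⁻¹(28): solve 56x + 28 ≡ 28 (mod 59), i.e. 56x ≡ 0 (mod 59).
Multiplying by 56⁻¹ = 39 gives x ≡ 39·0 = 0 ≡ 0 (mod 59).
Check: h(0) = 56·0 + 28 = 28 ≡ 28 (mod 59).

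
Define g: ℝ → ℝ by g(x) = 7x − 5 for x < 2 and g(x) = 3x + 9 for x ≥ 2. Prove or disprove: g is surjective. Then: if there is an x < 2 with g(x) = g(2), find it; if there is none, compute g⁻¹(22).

Both pieces are strictly increasing (slopes 7 and 3), so each is injective on its own interval.
The left piece maps (−∞, 2) onto (−∞, 9); the right piece maps [2, ∞) onto [15, ∞).
The union (−∞, 9) ∪ [15, ∞) omits the interval between 9 and 15; in particular 9 has no preimage. So g is not surjective.
Because the two images are disjoint, no x < 2 has g(x) = g(2), so we compute g⁻¹(22): 22 lies in [15, ∞), so solve 3x + 9 = 22: x = (22 − 9)/3 = 13/3.

13/3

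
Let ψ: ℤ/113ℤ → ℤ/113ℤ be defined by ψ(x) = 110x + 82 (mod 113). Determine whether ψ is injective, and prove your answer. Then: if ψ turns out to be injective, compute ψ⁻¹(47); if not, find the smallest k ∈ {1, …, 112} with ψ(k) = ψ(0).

87

Recall that ψ is injective if ψ(u) = ψ(v) implies u = v.
If ψ(u) = ψ(v), then 110u ≡ 110v (mod 113). Because gcd(110, 113) = 1, we may cancel 110 to get u ≡ v (mod 113).
Therefore ψ is injective.
We now compute 110⁻¹ mod 113 explicitly. Euclid's algorithm: 113 = 1·110 + 3, 110 = 36·3 + 2, 3 = 1·2 + 1; back-substituting gives 1 = 75·110 − 73·113, so 110⁻¹ ≡ 75 (mod 113).
Since ψ is injective, we find ψ⁻¹(47): we need 110x ≡ 47 − 82 ≡ 78 (mod 113). Using 110⁻¹ = 75: x ≡ 75·78 = 5850 = 51·113 + 87, so x = 87.
Check: ψ(87) = 110·87 + 82 = 9652 = 85·113 + 47 ≡ 47 (mod 113).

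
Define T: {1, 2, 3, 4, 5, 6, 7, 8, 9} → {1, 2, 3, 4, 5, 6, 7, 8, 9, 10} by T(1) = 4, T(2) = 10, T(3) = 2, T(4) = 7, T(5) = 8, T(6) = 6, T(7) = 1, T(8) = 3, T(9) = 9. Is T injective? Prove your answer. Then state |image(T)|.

The values T(1), …, T(9) are 4, 10, 2, 7, 8, 6, 1, 3, 9 — all distinct.
So T(u) = T(v) only when u = v, and T is injective.
The image of T is {1, 2, 3, 4, 6, 7, 8, 9, 10}, which has 9 elements.

9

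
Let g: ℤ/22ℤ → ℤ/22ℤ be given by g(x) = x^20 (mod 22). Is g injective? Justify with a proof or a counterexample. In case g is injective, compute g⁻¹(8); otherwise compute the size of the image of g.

g(1) = 1^20 = 1.
g(3): Repeated squaring mod 22: 3^1 ≡ 3, 3^2 ≡ 3² = 9, 3^4 ≡ 9² = 81 ≡ 15, 3^8 ≡ 15² = 225 ≡ 5, 3^16 ≡ 5² = 25 ≡ 3. Since 20 = 16 + 4, 3^20 ≡ 3·15: 3·15 = 45 ≡ 1. So 3^20 ≡ 1 (mod 22).
So g(1) = g(3) = 1 while 1 ≠ 3, thus g is not injective.
Since g is not injective, we determine |image(g)|. Computing x^20 mod 22 for each x (by repeated squaring, reducing mod 22 at every step), the values g(0), g(1), …, g(21) are: 0, 1, 12, 1, 12, 1, 12, 1, 12, 1, 12, 11, 12, 1, 12, 1, 12, 1, 12, 1, 12, 1.
The distinct values are {0, 1, 11, 12}; there are 4 of them.

4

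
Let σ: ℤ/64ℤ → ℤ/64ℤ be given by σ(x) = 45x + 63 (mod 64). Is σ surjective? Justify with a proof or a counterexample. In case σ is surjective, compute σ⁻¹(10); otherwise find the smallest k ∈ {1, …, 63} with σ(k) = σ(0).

Since gcd(45, 64) = 1, 45 is invertible modulo 64. Euclid's algorithm: 64 = 1·45 + 19, 45 = 2·19 + 7, 19 = 2·7 + 5, 7 = 1·5 + 2, 5 = 2·2 + 1; back-substituting gives 1 = 37·45 − 26·64, so 45⁻¹ ≡ 37 (mod 64).
For any y ∈ ℤ/64ℤ, x = 37(y − 63) mod 64 satisfies σ(x) = 45·37(y − 63) + 63 ≡ y (since 45·37 ≡ 1 mod 64). So every y has a preimage.
Therefore σ is surjective.
Since σ is surjective, we compute σ⁻¹(10): solve 45x + 63 ≡ 10 (mod 64), i.e. 45x ≡ 11 (mod 64).
Multiplying by 45⁻¹ = 37 gives x ≡ 37·11 = 407 = 6·64 + 23 ≡ 23 (mod 64).
Check: σ(23) = 45·23 + 63 = 1098 = 17·64 + 10 ≡ 10 (mod 64).

23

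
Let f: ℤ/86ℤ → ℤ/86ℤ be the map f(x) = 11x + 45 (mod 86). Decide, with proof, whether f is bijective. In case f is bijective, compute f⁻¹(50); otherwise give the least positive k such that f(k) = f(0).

63

By definition, f is injective when f(a) = f(b) forces a = b.
Suppose f(a) = f(b) in ℤ/86ℤ. Then 11a + 45 ≡ 11b + 45 (mod 86), so 11(a − b) ≡ 0 (mod 86).
Since gcd(11, 86) = 1, 11 is invertible modulo 86, hence a − b ≡ 0 (mod 86), i.e. a = b.
We now compute 11⁻¹ mod 86 explicitly. Euclid's algorithm: 86 = 7·11 + 9, 11 = 1·9 + 2, 9 = 4·2 + 1; back-substituting gives 1 = 47·11 − 6·86, so 11⁻¹ ≡ 47 (mod 86).
Then y ↦ 47(y − 45) is a two-sided inverse to f, so every y ∈ ℤ/86ℤ has a preimage.
Therefore f is bijective.
Since f is bijective, we compute f⁻¹(50): solve 11x + 45 ≡ 50 (mod 86), i.e. 11x ≡ 5 (mod 86).
Multiplying by 11⁻¹ = 47 gives x ≡ 47·5 = 235 = 2·86 + 63 ≡ 63 (mod 86).
Check: f(63) = 11·63 + 45 = 738 = 8·86 + 50 ≡ 50 (mod 86).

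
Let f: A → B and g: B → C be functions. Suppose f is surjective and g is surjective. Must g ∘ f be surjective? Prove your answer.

surjective

Let c ∈ C. Since g is surjective, there is b ∈ B with g(b) = c. Since f is surjective, there is a ∈ A with f(a) = b.
Then (g ∘ f)(a) = g(b) = c. So g ∘ f is surjective.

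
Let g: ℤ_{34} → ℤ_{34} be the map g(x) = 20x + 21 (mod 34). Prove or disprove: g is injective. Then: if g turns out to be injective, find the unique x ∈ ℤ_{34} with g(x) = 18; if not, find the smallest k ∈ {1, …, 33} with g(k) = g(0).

We have gcd(20, 34) = 2 > 1. Taking s = 0 and t = 17: g(0) = 21 and g(17) = 20·17 + 21 = 361 ≡ 21 (mod 34).
So g(0) = g(17) while 0 ≠ 17, thus g is not injective.
Since g is not injective, we find the least positive k with g(k) = g(0): this means 20k ≡ 0 (mod 34), i.e. 34 ∣ 20k. Since gcd(20, 34) = 2, dividing through by 2 this holds exactly when 17 ∣ 10k, and as gcd(10, 17) = 1, exactly when 17 ∣ k.
The smallest positive such k is 17.

17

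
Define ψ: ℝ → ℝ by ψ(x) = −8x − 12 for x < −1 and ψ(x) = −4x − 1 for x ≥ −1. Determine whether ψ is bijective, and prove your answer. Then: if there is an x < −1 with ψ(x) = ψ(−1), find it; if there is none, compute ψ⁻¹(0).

-15/8

Both pieces are strictly decreasing (slopes −8 and −4), so each is injective on its own interval.
The left piece maps (−∞, −1) onto (−4, ∞); the right piece maps [−1, ∞) onto (−∞, 3].
These images overlap. In particular ψ(−1) = 3 (right piece), and solving −8x − 12 = 3 on the left piece gives x = −15/8 < −1.
So ψ(−15/8) = ψ(−1) with −15/8 ≠ −1, and ψ is not injective, hence not bijective. This x = −15/8 is the requested value below −1.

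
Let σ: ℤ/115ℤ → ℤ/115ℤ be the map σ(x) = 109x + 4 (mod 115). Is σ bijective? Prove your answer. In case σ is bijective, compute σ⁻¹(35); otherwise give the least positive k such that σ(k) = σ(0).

Recall: σ is injective when σ(a) = σ(b) forces a = b.
Suppose σ(a) = σ(b) in ℤ/115ℤ. Then 109a + 4 ≡ 109b + 4 (mod 115), thus 109(a − b) ≡ 0 (mod 115).
Since gcd(109, 115) = 1, 109 is invertible modulo 115, hence a − b ≡ 0 (mod 115), i.e. a = b.
We now compute 109⁻¹ mod 115 explicitly. Euclid's algorithm: 115 = 1·109 + 6, 109 = 18·6 + 1; back-substituting gives 1 = 19·109 − 18·115, so 109⁻¹ ≡ 19 (mod 115).
Then y ↦ 19(y − 4) is a two-sided inverse to σ, so every y ∈ ℤ/115ℤ has a preimage.
Hence σ is bijective.
Since σ is bijective, we compute σ⁻¹(35): solve 109x + 4 ≡ 35 (mod 115), i.e. 109x ≡ 31 (mod 115).
Multiplying by 109⁻¹ = 19 gives x ≡ 19·31 = 589 = 5·115 + 14 ≡ 14 (mod 115).
Check: σ(14) = 109·14 + 4 = 1530 = 13·115 + 35 ≡ 35 (mod 115).

14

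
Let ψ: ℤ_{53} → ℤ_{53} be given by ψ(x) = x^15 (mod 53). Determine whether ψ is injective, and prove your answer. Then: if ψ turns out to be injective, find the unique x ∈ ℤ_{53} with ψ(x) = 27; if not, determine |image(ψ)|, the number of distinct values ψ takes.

41

Since 53 is prime, the nonzero elements of ℤ_{53} form a cyclic group of order 52.
As gcd(15, 52) = 1, raising to the 15th power is a bijection on this group: if u^15 ≡ v^15 then (uv^{−1})^15 = 1, and the only element of order dividing gcd(15, 52) = 1 is 1, so u = v.
With ψ(0) = 0 this makes ψ injective on all of ℤ_{53}, hence bijective (finite equal-size domain and codomain). In particular ψ is injective.
Since ψ is injective, we find the preimage of 27. The inverse of x ↦ x^15 on (ℤ_{53})^× is x ↦ x^7, because 15·7 = 105 = 2·52 + 1 ≡ 1 (mod 52) and x^{52} = 1 for x ≠ 0 (Fermat). So ψ⁻¹(27) = 27^7 mod 53.
Repeated squaring mod 53: 27^1 ≡ 27, 27^2 ≡ 27² = 729 ≡ 40, 27^4 ≡ 40² = 1600 ≡ 10. Since 7 = 4 + 2 + 1, 27^7 ≡ 10·40·27: 10·40 = 400 ≡ 29, then 29·27 = 783 ≡ 41. So 27^7 ≡ 41 (mod 53).
Hence ψ⁻¹(27) = 41.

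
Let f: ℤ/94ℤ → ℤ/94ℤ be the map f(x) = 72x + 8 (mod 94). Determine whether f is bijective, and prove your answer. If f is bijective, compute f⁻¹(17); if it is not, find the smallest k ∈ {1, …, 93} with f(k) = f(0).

We have gcd(72, 94) = 2 > 1. Taking x_1 = 0 and x_2 = 47: f(0) = 8 and f(47) = 72·47 + 8 = 3392 ≡ 8 (mod 94).
So f(0) = f(47) while 0 ≠ 47, therefore f is not injective, hence not bijective.
Since f is not bijective, we find the least positive k with f(k) = f(0): this means 72k ≡ 0 (mod 94), i.e. 94 ∣ 72k. Since gcd(72, 94) = 2, dividing through by 2 this holds exactly when 47 ∣ 36k, and as gcd(36, 47) = 1, exactly when 47 ∣ k.
The smallest positive such k is 47.

47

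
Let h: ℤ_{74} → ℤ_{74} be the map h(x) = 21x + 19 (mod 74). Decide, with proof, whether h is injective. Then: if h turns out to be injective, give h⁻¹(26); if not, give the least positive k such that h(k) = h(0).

25

If h(x_1) = h(x_2), then 21x_1 ≡ 21x_2 (mod 74). Because gcd(21, 74) = 1, we may cancel 21 to get x_1 ≡ x_2 (mod 74).
So h is injective.
We now compute 21⁻¹ mod 74 explicitly. Euclid's algorithm: 74 = 3·21 + 11, 21 = 1·11 + 10, 11 = 1·10 + 1; back-substituting gives 1 = 67·21 − 19·74, so 21⁻¹ ≡ 67 (mod 74).
Since h is injective, we find h⁻¹(26): we need 21x ≡ 26 − 19 ≡ 7 (mod 74). Using 21⁻¹ = 67: x ≡ 67·7 = 469 = 6·74 + 25, so x = 25.
Check: h(25) = 21·25 + 19 = 544 = 7·74 + 26 ≡ 26 (mod 74).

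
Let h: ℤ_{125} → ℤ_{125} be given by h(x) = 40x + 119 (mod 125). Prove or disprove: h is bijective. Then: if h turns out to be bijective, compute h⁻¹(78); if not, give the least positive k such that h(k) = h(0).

25

We have gcd(40, 125) = 5 > 1. Taking x_1 = 0 and x_2 = 25: h(0) = 119 and h(25) = 40·25 + 119 = 1119 ≡ 119 (mod 125).
So h(0) = h(25) while 0 ≠ 25, thus h is not injective, hence not bijective.
Since h is not bijective, we find the least positive k with h(k) = h(0): this means 40k ≡ 0 (mod 125), i.e. 125 ∣ 40k. Since gcd(40, 125) = 5, dividing through by 5 this holds exactly when 25 ∣ 8k, and as gcd(8, 25) = 1, exactly when 25 ∣ k.
The smallest positive such k is 25.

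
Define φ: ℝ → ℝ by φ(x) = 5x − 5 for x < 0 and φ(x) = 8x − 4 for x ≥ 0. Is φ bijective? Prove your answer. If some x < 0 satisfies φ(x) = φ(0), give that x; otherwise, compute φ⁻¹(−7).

Both pieces are strictly increasing (slopes 5 and 8), so each is injective on its own interval.
The left piece maps (−∞, 0) onto (−∞, −5); the right piece maps [0, ∞) onto [−4, ∞).
The images leave a gap (−5 has no preimage), so φ is not surjective, hence not bijective.
Because the two images are disjoint, no x < 0 has φ(x) = φ(0), so we compute φ⁻¹(−7): −7 lies in (−∞, −5), so solve 5x − 5 = −7: x = (−7 + 5)/5 = −2/5.

-2/5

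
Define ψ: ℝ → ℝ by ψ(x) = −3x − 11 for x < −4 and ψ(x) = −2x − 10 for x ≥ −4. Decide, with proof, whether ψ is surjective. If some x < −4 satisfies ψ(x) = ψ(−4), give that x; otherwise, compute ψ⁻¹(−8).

Both pieces are strictly decreasing (slopes −3 and −2), so each is injective on its own interval.
The left piece maps (−∞, −4) onto (1, ∞); the right piece maps [−4, ∞) onto (−∞, −2].
The union (1, ∞) ∪ (−∞, −2] omits the interval between 1 and −2; in particular 1 has no preimage. So ψ is not surjective.
Because the two images are disjoint, no x < −4 has ψ(x) = ψ(−4), so we compute ψ⁻¹(−8): −8 lies in (−∞, −2], so solve −2x − 10 = −8: x = (−8 + 10)/(−2) = −1.

-1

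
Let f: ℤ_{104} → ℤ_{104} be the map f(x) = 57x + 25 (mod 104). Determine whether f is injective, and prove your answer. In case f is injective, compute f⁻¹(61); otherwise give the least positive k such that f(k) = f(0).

Recall: f is injective if f(x_1) = f(x_2) implies x_1 = x_2.
If f(x_1) = f(x_2), then 57x_1 ≡ 57x_2 (mod 104). Because gcd(57, 104) = 1, we may cancel 57 to get x_1 ≡ x_2 (mod 104).
Therefore f is injective.
We now compute 57⁻¹ mod 104 explicitly. Euclid's algorithm: 104 = 1·57 + 47, 57 = 1·47 + 10, 47 = 4·10 + 7, 10 = 1·7 + 3, 7 = 2·3 + 1; back-substituting gives 1 = 73·57 − 40·104, so 57⁻¹ ≡ 73 (mod 104).
Since f is injective, we find f⁻¹(61): we need 57x ≡ 61 − 25 ≡ 36 (mod 104). Using 57⁻¹ = 73: x ≡ 73·36 = 2628 = 25·104 + 28, so x = 28.
Check: f(28) = 57·28 + 25 = 1621 = 15·104 + 61 ≡ 61 (mod 104).

28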